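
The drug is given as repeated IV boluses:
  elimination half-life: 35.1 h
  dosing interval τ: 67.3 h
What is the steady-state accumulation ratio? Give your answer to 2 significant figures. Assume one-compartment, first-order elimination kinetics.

k = ln2 / t½ = 0.693147 / 35.1 = 0.01975 h⁻¹
e^(−kτ) = e^(−0.01975 × 67.3) = 0.2647
Accumulation ratio R = 1 / (1 − e^(−kτ)) = 1 / (1 − 0.2647) = 1.360

1.4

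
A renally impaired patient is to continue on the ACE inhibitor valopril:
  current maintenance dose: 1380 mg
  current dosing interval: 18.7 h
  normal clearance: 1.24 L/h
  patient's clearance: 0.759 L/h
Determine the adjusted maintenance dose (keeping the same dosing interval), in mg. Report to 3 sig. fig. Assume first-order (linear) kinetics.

To keep the same average steady-state level, dosing rate must scale with clearance.
CL ratio = 0.759 / 1.24 = 0.6121
New dose (same interval) = 1380 × 0.6121 = 844.7 mg

845 mg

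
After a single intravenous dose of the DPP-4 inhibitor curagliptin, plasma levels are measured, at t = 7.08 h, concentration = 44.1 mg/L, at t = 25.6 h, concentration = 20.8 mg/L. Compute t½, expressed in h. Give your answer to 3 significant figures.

k = ln(C₁/C₂) / (t₂ − t₁) = ln(44.1/20.8) / (25.6 − 7.08)
  = 0.7515 / 18.52 = 0.04058 h⁻¹
t½ = ln2 / k = 0.693147 / 0.04058 = 17.08 h

17.1 h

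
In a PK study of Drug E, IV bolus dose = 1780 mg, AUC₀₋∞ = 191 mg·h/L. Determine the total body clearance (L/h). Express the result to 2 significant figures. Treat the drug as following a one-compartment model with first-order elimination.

CL = Dose / AUC = 1780 / 191 = 9.319 L/h

9.3 L/h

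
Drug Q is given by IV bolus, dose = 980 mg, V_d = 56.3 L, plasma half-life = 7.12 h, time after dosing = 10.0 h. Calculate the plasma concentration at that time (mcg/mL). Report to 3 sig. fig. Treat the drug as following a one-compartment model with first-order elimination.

C₀ = Dose / Vd = 980.0 / 56.3 = 17.41 mg/L
k = ln2 / t½ = 0.693147 / 7.12 = 0.09735 h⁻¹
C = C₀ · e^(−k·t) = 17.41 × e^(−0.09735 × 10.0)
  = 17.41 × 0.3778 = 6.577 mg/L
(6.577 mg/L = 6.577 mcg/mL)

6.58 mcg/mL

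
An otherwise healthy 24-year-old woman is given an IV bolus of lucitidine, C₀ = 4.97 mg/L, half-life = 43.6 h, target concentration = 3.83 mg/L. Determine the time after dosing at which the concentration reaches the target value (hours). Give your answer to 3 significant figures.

16.4 h

k = ln2 / t½ = 0.693147 / 43.6 = 0.01590 h⁻¹
t = ln(C₀ / C) / k = ln(4.970 / 3.83) / 0.01590
  = ln(1.298) / 0.01590 = 0.2608 / 0.01590 = 16.40 h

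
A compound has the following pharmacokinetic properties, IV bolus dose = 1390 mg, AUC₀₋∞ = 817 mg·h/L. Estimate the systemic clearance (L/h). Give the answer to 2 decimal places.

1.70 L/h

CL = Dose / AUC = 1390 / 817 = 1.701 L/h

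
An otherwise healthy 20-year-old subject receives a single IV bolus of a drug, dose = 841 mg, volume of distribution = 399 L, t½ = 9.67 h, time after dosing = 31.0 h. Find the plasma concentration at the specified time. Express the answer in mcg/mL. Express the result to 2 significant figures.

0.23 mcg/mL

C₀ = Dose / Vd = 841.0 / 399 = 2.108 mg/L
k = ln2 / t½ = 0.693147 / 9.67 = 0.07168 h⁻¹
C = C₀ · e^(−k·t) = 2.108 × e^(−0.07168 × 31.0)
  = 2.108 × 0.1084 = 0.2285 mg/L
(0.2285 mg/L = 0.2285 mcg/mL)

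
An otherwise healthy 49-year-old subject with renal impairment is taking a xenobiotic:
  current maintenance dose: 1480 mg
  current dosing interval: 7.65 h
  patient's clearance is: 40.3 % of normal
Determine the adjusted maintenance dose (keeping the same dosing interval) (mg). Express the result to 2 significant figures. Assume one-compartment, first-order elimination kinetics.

600 mg

To keep the same average steady-state level, dosing rate must scale with clearance.
CL ratio = 40.3 / 100 = 0.4030
New dose (same interval) = 1480 × 0.4030 = 596.4 mg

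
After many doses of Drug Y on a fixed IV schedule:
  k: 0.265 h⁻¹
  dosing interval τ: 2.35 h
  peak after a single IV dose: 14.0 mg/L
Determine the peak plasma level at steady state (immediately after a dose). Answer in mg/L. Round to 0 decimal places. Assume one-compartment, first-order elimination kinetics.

e^(−kτ) = e^(−0.2650 × 2.35) = 0.5365
Accumulation ratio R = 1 / (1 − e^(−kτ)) = 1 / (1 − 0.5365) = 2.157
Steady-state peak = C₀ × R = 14.0 × 2.157 = 30.20 mg/L

30 mg/L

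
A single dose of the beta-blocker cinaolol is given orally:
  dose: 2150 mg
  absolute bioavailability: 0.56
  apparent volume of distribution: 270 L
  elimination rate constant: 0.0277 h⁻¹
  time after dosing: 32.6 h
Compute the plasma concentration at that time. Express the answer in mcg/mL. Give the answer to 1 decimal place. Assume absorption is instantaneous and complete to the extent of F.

Amount reaching circulation = F × Dose = 0.56 × 2150 = 1204 mg
C₀ = F·Dose / Vd = 1204 / 270 = 4.459 mg/L
C = C₀ · e^(−k·t) = 4.459 × e^(−0.02770 × 32.6)
  = 4.459 × 0.4053 = 1.807 mg/L
(1.807 mg/L = 1.807 mcg/mL)

1.8 mcg/mL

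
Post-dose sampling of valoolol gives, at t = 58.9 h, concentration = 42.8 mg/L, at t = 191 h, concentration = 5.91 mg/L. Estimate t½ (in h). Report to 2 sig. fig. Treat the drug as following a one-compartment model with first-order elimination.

46 h

k = ln(C₁/C₂) / (t₂ − t₁) = ln(42.8/5.91) / (191 − 58.9)
  = 1.980 / 132.1 = 0.01499 h⁻¹
t½ = ln2 / k = 0.693147 / 0.01499 = 46.24 h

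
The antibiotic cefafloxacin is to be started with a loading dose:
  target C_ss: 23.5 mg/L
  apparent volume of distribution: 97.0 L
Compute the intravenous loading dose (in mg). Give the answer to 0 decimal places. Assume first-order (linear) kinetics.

2280 mg

LD = Css × Vd = 23.5 × 97.0 = 2280 mg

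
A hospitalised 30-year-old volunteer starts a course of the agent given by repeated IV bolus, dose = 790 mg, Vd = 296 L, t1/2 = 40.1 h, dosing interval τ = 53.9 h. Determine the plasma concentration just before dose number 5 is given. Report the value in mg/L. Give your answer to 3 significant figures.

1.69 mg/L

C₀ per dose = Dose / Vd = 790 / 296 = 2.669 mg/L
k = ln2 / t½ = 0.693147 / 40.1 = 0.01729 h⁻¹
Fraction remaining after one interval: r = e^(−kτ) = e^(−0.01729 × 53.9) = 0.3938
Before dose 5, 4 doses have been given (aged 1τ, 2τ, 3τ, 4τ).
C_trough = C₀ × (r + r² + … + r^4) = C₀ × r(1−r^4)/(1−r)
        = 2.669 × 0.3938 × (1 − 0.02405) / (1 − 0.3938) = 1.692 mg/L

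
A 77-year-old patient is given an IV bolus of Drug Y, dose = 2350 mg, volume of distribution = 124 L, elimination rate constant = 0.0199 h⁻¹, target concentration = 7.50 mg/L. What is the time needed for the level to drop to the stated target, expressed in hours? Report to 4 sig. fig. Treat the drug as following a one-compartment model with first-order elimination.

46.58 h

C₀ = Dose / Vd = 2350 / 124 = 18.95 mg/L
t = ln(C₀ / C) / k = ln(18.95 / 7.50) / 0.01990
  = ln(2.527) / 0.01990 = 0.9270 / 0.01990 = 46.58 h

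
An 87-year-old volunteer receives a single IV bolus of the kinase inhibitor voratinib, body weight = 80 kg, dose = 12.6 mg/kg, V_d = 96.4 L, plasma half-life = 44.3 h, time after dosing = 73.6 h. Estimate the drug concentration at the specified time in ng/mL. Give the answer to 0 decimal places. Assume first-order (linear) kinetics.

3306 ng/mL

Total dose = 12.6 × 80 = 1008 mg
C₀ = Dose / Vd = 1008 / 96.4 = 10.46 mg/L
k = ln2 / t½ = 0.693147 / 44.3 = 0.01565 h⁻¹
C = C₀ · e^(−k·t) = 10.46 × e^(−0.01565 × 73.6)
  = 10.46 × 0.3161 = 3.306 mg/L
Convert: 3.306 mg/L × 1000 = 3306 ng/mL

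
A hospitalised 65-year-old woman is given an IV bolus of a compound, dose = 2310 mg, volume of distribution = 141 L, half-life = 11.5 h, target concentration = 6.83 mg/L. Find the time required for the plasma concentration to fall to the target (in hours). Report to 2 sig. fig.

15 h

C₀ = Dose / Vd = 2310 / 141 = 16.38 mg/L
k = ln2 / t½ = 0.693147 / 11.5 = 0.06027 h⁻¹
t = ln(C₀ / C) / k = ln(16.38 / 6.83) / 0.06027
  = ln(2.398) / 0.06027 = 0.8746 / 0.06027 = 14.51 h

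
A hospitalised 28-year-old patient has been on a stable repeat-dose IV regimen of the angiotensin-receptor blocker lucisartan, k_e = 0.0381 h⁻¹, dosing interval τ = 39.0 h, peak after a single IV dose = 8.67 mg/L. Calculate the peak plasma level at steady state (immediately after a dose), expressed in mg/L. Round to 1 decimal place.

11.2 mg/L

e^(−kτ) = e^(−0.03810 × 39.0) = 0.2263
Accumulation ratio R = 1 / (1 − e^(−kτ)) = 1 / (1 − 0.2263) = 1.292
Steady-state peak = C₀ × R = 8.67 × 1.292 = 11.20 mg/L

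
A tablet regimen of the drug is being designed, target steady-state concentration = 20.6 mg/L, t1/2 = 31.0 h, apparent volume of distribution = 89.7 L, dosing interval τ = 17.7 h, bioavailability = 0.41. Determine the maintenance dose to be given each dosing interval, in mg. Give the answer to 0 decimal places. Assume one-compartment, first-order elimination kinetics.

k = ln2 / t½ = 0.693147 / 31.0 = 0.02236 h⁻¹
CL = k × Vd = 0.02236 × 89.7 = 2.006 L/h
At steady state, F × (Dose/τ) = Css × CL.
Dose = Css × CL × τ / F = 20.6 × 2.006 × 17.7 / 0.41 = 1784 mg

1784 mg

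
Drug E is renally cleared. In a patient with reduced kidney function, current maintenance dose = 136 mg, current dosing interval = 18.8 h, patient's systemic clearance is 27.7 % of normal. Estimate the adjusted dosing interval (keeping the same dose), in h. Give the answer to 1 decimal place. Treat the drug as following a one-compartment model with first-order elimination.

To keep the same average steady-state level, dosing rate must scale with clearance.
CL ratio = 27.7 / 100 = 0.2770
New interval (same dose) = 18.8 / 0.2770 = 67.87 h

67.9 h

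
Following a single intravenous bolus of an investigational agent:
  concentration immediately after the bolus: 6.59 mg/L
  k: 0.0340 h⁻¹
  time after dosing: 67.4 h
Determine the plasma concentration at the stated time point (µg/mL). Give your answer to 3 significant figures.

C = C₀ · e^(−k·t) = 6.590 × e^(−0.03400 × 67.4)
  = 6.590 × 0.1011 = 0.6662 mg/L
(0.6662 mg/L = 0.6662 µg/mL)

0.666 µg/mL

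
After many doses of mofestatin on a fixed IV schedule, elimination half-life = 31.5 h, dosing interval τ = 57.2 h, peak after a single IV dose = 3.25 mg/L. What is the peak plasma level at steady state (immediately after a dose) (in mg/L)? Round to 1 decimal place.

k = ln2 / t½ = 0.693147 / 31.5 = 0.02200 h⁻¹
e^(−kτ) = e^(−0.02200 × 57.2) = 0.2841
Accumulation ratio R = 1 / (1 − e^(−kτ)) = 1 / (1 − 0.2841) = 1.397
Steady-state peak = C₀ × R = 3.25 × 1.397 = 4.540 mg/L

4.5 mg/L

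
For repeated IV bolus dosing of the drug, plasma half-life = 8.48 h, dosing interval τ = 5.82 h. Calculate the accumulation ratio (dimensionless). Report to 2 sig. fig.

2.6

k = ln2 / t½ = 0.693147 / 8.48 = 0.08174 h⁻¹
e^(−kτ) = e^(−0.08174 × 5.82) = 0.6214
Accumulation ratio R = 1 / (1 − e^(−kτ)) = 1 / (1 − 0.6214) = 2.641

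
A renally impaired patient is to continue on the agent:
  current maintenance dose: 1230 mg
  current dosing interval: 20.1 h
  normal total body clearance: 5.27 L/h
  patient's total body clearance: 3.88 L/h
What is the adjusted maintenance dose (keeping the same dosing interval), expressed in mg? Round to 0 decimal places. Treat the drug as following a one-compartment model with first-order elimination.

906 mg

To keep the same average steady-state level, dosing rate must scale with clearance.
CL ratio = 3.88 / 5.27 = 0.7362
New dose (same interval) = 1230 × 0.7362 = 905.5 mg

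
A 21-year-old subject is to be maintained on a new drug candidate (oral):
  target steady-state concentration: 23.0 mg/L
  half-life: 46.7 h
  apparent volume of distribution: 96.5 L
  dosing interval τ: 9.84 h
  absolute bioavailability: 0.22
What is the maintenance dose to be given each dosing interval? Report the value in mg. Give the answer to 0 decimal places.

1473 mg

k = ln2 / t½ = 0.693147 / 46.7 = 0.01484 h⁻¹
CL = k × Vd = 0.01484 × 96.5 = 1.432 L/h
At steady state, F × (Dose/τ) = Css × CL.
Dose = Css × CL × τ / F = 23.0 × 1.432 × 9.84 / 0.22 = 1473 mg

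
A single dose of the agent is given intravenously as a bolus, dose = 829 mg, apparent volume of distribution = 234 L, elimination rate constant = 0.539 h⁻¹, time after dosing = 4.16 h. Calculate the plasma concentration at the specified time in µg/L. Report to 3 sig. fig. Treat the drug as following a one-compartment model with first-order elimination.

C₀ = Dose / Vd = 829.0 / 234 = 3.543 mg/L
C = C₀ · e^(−k·t) = 3.543 × e^(−0.5390 × 4.16)
  = 3.543 × 0.1062 = 0.3763 mg/L
Convert: 0.3763 mg/L × 1000 = 376.3 µg/L

376 µg/L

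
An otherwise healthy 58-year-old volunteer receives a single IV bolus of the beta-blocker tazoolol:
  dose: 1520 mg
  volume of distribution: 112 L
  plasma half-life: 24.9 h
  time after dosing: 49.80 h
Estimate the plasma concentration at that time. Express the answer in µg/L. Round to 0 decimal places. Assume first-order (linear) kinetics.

C₀ = Dose / Vd = 1520 / 112 = 13.57 mg/L
k = ln2 / t½ = 0.693147 / 24.9 = 0.02784 h⁻¹
t / t½ = 49.80 / 24.9 = 2 half-lives
C = C₀ × (1/2)^2 = 13.57 × 0.2500 = 3.393 mg/L
Convert: 3.393 mg/L × 1000 = 3393 µg/L

3393 µg/L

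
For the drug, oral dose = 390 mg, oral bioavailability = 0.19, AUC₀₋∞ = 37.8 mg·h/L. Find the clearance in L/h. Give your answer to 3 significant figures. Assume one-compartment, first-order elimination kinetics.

1.96 L/h

CL = F·Dose / AUC = 0.19 × 390 / 37.8 = 1.960 L/h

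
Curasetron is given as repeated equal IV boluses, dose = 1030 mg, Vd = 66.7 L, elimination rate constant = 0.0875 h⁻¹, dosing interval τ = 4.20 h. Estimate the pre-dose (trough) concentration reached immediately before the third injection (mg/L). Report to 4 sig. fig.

C₀ per dose = Dose / Vd = 1030 / 66.7 = 15.44 mg/L
Fraction remaining after one interval: r = e^(−kτ) = e^(−0.08750 × 4.20) = 0.6925
Before dose 3, 2 doses have been given (aged 1τ, 2τ).
C_trough = C₀ × (r + r²) = 15.44 × (0.6925 + 0.4796) = 18.10 mg/L

18.10 mg/L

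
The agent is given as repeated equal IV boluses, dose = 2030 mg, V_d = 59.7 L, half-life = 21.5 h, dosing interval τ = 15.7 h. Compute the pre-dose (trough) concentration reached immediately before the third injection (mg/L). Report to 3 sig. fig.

32.9 mg/L

C₀ per dose = Dose / Vd = 2030 / 59.7 = 34.00 mg/L
k = ln2 / t½ = 0.693147 / 21.5 = 0.03224 h⁻¹
Fraction remaining after one interval: r = e^(−kτ) = e^(−0.03224 × 15.7) = 0.6028
Before dose 3, 2 doses have been given (aged 1τ, 2τ).
C_trough = C₀ × (r + r²) = 34.00 × (0.6028 + 0.3634) = 32.85 mg/L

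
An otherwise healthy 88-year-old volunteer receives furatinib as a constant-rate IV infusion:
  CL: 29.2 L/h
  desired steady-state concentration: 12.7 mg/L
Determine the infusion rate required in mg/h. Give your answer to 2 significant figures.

370 mg/h

At steady state, infusion rate R₀ = Css × CL = 12.7 × 29.20 = 370.8 mg/h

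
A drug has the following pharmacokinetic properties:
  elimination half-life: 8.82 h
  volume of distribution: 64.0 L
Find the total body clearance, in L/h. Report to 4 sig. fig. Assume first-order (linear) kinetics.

5.030 L/h

k = ln2 / t½ = 0.693147 / 8.82 = 0.07859 h⁻¹
CL = k × Vd = 0.07859 × 64.0 = 5.030 L/h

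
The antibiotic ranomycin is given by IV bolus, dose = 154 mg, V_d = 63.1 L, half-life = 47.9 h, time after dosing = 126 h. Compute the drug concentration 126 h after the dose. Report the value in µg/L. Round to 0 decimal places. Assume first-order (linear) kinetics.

C₀ = Dose / Vd = 154.0 / 63.1 = 2.441 mg/L
k = ln2 / t½ = 0.693147 / 47.9 = 0.01447 h⁻¹
C = C₀ · e^(−k·t) = 2.441 × e^(−0.01447 × 126)
  = 2.441 × 0.1615 = 0.3942 mg/L
Convert: 0.3942 mg/L × 1000 = 394.2 µg/L

394 µg/L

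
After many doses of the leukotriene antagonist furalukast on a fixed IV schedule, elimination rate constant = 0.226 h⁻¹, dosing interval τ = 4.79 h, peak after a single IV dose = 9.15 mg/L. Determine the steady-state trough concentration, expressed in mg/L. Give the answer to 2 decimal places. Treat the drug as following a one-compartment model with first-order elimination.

e^(−kτ) = e^(−0.2260 × 4.79) = 0.3387
Accumulation ratio R = 1 / (1 − e^(−kτ)) = 1 / (1 − 0.3387) = 1.512
Steady-state trough = C₀ × R × e^(−kτ) = 9.15 × 1.512 × 0.3387 = 4.686 mg/L

4.69 mg/L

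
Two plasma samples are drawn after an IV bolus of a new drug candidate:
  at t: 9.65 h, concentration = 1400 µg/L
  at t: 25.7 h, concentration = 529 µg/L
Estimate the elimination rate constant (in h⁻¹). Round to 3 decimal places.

k = ln(C₁/C₂) / (t₂ − t₁) = ln(1400/529) / (25.7 − 9.65)
  = 0.9732 / 16.05 = 0.06064 h⁻¹

0.061 h⁻¹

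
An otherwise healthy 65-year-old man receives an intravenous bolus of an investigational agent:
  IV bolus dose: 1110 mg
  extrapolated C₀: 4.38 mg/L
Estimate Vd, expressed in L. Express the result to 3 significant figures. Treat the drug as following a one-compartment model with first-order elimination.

253 L

Vd = Dose / C₀ = 1110 / 4.38 = 253.4 L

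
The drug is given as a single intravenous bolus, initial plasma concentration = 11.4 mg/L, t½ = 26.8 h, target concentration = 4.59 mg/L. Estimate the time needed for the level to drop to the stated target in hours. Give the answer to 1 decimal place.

35.2 h

k = ln2 / t½ = 0.693147 / 26.8 = 0.02586 h⁻¹
t = ln(C₀ / C) / k = ln(11.40 / 4.59) / 0.02586
  = ln(2.484) / 0.02586 = 0.9099 / 0.02586 = 35.19 h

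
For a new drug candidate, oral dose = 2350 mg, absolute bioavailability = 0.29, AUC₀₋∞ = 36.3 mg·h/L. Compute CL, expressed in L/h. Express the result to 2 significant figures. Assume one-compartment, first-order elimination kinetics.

19 L/h

CL = F·Dose / AUC = 0.29 × 2350 / 36.3 = 18.77 L/h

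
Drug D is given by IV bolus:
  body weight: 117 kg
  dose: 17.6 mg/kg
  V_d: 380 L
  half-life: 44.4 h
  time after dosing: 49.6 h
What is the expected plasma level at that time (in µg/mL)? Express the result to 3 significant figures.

Total dose = 17.6 × 117 = 2059 mg
C₀ = Dose / Vd = 2059 / 380 = 5.418 mg/L
k = ln2 / t½ = 0.693147 / 44.4 = 0.01561 h⁻¹
C = C₀ · e^(−k·t) = 5.418 × e^(−0.01561 × 49.6)
  = 5.418 × 0.4610 = 2.498 mg/L
(2.498 mg/L = 2.498 µg/mL)

2.50 µg/mL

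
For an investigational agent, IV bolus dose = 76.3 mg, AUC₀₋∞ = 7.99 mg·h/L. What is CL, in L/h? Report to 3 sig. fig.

9.55 L/h

CL = Dose / AUC = 76.3 / 7.99 = 9.549 L/h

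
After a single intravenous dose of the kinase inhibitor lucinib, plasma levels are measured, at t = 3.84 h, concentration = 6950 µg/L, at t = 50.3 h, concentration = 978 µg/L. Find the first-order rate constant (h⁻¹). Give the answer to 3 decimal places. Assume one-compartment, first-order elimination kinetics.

0.042 h⁻¹

k = ln(C₁/C₂) / (t₂ − t₁) = ln(6950/978) / (50.3 − 3.84)
  = 1.961 / 46.46 = 0.04221 h⁻¹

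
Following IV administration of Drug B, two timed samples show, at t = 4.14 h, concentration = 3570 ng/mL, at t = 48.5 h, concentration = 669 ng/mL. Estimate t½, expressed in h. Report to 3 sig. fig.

18.4 h

k = ln(C₁/C₂) / (t₂ − t₁) = ln(3570/669) / (48.5 − 4.14)
  = 1.675 / 44.36 = 0.03776 h⁻¹
t½ = ln2 / k = 0.693147 / 0.03776 = 18.36 h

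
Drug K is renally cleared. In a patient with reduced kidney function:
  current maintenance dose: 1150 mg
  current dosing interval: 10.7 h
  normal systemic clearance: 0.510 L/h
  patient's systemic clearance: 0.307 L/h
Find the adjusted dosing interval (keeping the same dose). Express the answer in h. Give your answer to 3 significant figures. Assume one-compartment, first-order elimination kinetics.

To keep the same average steady-state level, dosing rate must scale with clearance.
CL ratio = 0.307 / 0.510 = 0.6020
New interval (same dose) = 10.7 / 0.6020 = 17.77 h

17.8 h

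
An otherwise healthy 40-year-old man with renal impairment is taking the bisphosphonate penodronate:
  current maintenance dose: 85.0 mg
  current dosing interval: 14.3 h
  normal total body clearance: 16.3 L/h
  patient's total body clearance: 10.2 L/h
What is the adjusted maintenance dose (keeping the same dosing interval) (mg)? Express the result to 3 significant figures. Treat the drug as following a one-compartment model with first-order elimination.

To keep the same average steady-state level, dosing rate must scale with clearance.
CL ratio = 10.2 / 16.3 = 0.6258
New dose (same interval) = 85.0 × 0.6258 = 53.19 mg

53.2 mg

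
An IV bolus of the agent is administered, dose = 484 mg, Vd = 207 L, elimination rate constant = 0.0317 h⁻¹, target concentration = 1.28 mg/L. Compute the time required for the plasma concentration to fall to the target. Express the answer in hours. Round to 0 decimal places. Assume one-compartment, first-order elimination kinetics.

19 h

C₀ = Dose / Vd = 484.0 / 207 = 2.338 mg/L
t = ln(C₀ / C) / k = ln(2.338 / 1.28) / 0.03170
  = ln(1.827) / 0.03170 = 0.6027 / 0.03170 = 19.01 h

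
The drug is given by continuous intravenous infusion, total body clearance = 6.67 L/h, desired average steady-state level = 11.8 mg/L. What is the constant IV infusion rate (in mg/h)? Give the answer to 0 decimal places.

At steady state, infusion rate R₀ = Css × CL = 11.8 × 6.670 = 78.71 mg/h

79 mg/h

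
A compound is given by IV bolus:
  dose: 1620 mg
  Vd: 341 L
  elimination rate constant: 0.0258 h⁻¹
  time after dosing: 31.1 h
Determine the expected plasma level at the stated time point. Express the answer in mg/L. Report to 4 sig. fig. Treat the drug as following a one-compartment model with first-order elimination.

C₀ = Dose / Vd = 1620 / 341 = 4.751 mg/L
C = C₀ · e^(−k·t) = 4.751 × e^(−0.02580 × 31.1)
  = 4.751 × 0.4483 = 2.130 mg/L

2.130 mg/L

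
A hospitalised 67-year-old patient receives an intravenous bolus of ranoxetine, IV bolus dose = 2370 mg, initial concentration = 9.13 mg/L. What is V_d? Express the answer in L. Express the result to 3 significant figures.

260 L

Vd = Dose / C₀ = 2370 / 9.13 = 259.6 L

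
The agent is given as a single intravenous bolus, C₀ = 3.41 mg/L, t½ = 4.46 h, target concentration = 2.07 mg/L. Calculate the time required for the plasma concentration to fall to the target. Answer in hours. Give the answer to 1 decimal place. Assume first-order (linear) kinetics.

3.2 h

k = ln2 / t½ = 0.693147 / 4.46 = 0.1554 h⁻¹
t = ln(C₀ / C) / k = ln(3.410 / 2.07) / 0.1554
  = ln(1.647) / 0.1554 = 0.4990 / 0.1554 = 3.211 h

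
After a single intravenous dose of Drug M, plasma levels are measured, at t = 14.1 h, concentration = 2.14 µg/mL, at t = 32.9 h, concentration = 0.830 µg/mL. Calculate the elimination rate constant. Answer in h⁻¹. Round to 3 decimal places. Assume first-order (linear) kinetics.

0.050 h⁻¹

k = ln(C₁/C₂) / (t₂ − t₁) = ln(2.14/0.830) / (32.9 − 14.1)
  = 0.9471 / 18.80 = 0.05038 h⁻¹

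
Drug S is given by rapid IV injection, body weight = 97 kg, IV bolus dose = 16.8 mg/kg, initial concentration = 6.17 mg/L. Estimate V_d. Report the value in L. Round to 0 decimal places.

Dose = 16.8 × 97 = 1630 mg
Vd = Dose / C₀ = 1630 / 6.17 = 264.2 L

264 L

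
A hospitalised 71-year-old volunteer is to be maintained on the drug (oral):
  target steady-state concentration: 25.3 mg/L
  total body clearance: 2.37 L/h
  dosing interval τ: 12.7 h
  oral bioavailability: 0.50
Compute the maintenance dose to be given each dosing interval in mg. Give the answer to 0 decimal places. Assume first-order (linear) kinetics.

1523 mg

At steady state, F × (Dose/τ) = Css × CL.
Dose = Css × CL × τ / F = 25.3 × 2.370 × 12.7 / 0.50 = 1523 mg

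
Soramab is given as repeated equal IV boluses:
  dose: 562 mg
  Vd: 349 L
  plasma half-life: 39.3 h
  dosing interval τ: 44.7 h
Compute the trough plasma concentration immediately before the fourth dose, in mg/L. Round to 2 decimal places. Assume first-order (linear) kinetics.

1.22 mg/L

C₀ per dose = Dose / Vd = 562 / 349 = 1.610 mg/L
k = ln2 / t½ = 0.693147 / 39.3 = 0.01764 h⁻¹
Fraction remaining after one interval: r = e^(−kτ) = e^(−0.01764 × 44.7) = 0.4545
Before dose 4, 3 doses have been given (aged 1τ, 2τ, 3τ).
C_trough = C₀ × (r + r² + … + r^3) = C₀ × r(1−r^3)/(1−r)
        = 1.610 × 0.4545 × (1 − 0.09389) / (1 − 0.4545) = 1.215 mg/L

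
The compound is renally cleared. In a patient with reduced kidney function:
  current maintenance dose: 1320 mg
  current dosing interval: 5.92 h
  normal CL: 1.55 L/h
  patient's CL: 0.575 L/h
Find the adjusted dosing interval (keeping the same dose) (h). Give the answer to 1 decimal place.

To keep the same average steady-state level, dosing rate must scale with clearance.
CL ratio = 0.575 / 1.55 = 0.3710
New interval (same dose) = 5.92 / 0.3710 = 15.96 h

16.0 h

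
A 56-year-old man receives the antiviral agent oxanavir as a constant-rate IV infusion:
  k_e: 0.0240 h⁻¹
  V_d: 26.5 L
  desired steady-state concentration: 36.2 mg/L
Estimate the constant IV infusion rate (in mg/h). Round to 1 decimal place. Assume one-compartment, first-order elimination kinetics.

23.0 mg/h

CL = k × Vd = 0.02400 × 26.5 = 0.6360 L/h
At steady state, infusion rate R₀ = Css × CL = 36.2 × 0.6360 = 23.02 mg/h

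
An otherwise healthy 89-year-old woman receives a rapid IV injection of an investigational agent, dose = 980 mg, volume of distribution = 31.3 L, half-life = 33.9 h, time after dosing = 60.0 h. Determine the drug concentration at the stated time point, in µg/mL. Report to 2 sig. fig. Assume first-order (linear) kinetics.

C₀ = Dose / Vd = 980.0 / 31.3 = 31.31 mg/L
k = ln2 / t½ = 0.693147 / 33.9 = 0.02045 h⁻¹
C = C₀ · e^(−k·t) = 31.31 × e^(−0.02045 × 60.0)
  = 31.31 × 0.2932 = 9.180 mg/L
(9.180 mg/L = 9.180 µg/mL)

9.2 µg/mL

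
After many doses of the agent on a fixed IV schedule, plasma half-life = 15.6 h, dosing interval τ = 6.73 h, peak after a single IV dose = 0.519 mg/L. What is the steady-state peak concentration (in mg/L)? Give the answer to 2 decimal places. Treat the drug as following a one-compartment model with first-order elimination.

k = ln2 / t½ = 0.693147 / 15.6 = 0.04443 h⁻¹
e^(−kτ) = e^(−0.04443 × 6.73) = 0.7415
Accumulation ratio R = 1 / (1 − e^(−kτ)) = 1 / (1 − 0.7415) = 3.868
Steady-state peak = C₀ × R = 0.519 × 3.868 = 2.007 mg/L

2.01 mg/L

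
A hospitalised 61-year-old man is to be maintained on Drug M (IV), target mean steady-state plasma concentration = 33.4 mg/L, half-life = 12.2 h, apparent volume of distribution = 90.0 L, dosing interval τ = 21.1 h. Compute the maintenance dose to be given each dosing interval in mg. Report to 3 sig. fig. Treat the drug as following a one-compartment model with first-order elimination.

k = ln2 / t½ = 0.693147 / 12.2 = 0.05682 h⁻¹
CL = k × Vd = 0.05682 × 90.0 = 5.114 L/h
At steady state, Dose/τ = Css × CL.
Dose = Css × CL × τ = 33.4 × 5.114 × 21.1 = 3604 mg

3600 mg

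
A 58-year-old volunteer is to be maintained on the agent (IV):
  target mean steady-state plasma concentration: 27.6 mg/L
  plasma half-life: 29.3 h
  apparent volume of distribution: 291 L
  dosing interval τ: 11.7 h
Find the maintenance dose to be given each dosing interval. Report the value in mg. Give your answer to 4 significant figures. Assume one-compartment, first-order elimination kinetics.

k = ln2 / t½ = 0.693147 / 29.3 = 0.02366 h⁻¹
CL = k × Vd = 0.02366 × 291 = 6.885 L/h
At steady state, Dose/τ = Css × CL.
Dose = Css × CL × τ = 27.6 × 6.885 × 11.7 = 2223 mg

2223 mg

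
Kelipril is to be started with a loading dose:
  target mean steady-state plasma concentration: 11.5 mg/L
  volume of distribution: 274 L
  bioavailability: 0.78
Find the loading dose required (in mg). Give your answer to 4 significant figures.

4040 mg

LD = Css × Vd / F = 11.5 × 274 / 0.78 = 4040 mg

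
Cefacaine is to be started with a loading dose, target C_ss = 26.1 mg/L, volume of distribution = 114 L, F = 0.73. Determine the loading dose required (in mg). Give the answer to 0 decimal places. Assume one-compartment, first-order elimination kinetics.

LD = Css × Vd / F = 26.1 × 114 / 0.73 = 4076 mg

4076 mg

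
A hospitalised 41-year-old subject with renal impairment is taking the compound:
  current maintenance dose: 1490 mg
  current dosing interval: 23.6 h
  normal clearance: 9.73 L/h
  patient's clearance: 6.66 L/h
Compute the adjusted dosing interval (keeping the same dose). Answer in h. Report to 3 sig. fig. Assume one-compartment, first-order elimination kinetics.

34.5 h

To keep the same average steady-state level, dosing rate must scale with clearance.
CL ratio = 6.66 / 9.73 = 0.6845
New interval (same dose) = 23.6 / 0.6845 = 34.48 h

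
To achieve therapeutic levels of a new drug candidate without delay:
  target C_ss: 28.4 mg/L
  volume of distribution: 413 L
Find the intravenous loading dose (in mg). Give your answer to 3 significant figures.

11700 mg

LD = Css × Vd = 28.4 × 413 = 11730 mg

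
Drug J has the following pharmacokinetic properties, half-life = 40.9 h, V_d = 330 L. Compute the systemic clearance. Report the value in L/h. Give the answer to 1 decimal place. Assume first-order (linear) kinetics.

k = ln2 / t½ = 0.693147 / 40.9 = 0.01695 h⁻¹
CL = k × Vd = 0.01695 × 330 = 5.594 L/h

5.6 L/h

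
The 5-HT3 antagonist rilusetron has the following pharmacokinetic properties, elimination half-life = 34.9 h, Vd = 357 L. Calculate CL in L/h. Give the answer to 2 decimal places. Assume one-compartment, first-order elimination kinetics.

7.09 L/h

k = ln2 / t½ = 0.693147 / 34.9 = 0.01986 h⁻¹
CL = k × Vd = 0.01986 × 357 = 7.090 L/h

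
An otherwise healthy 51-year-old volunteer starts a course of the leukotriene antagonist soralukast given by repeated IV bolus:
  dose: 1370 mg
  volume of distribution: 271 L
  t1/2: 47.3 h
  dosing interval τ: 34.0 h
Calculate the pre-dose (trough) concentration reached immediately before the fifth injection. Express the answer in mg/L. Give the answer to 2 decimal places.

C₀ per dose = Dose / Vd = 1370 / 271 = 5.055 mg/L
k = ln2 / t½ = 0.693147 / 47.3 = 0.01465 h⁻¹
Fraction remaining after one interval: r = e^(−kτ) = e^(−0.01465 × 34.0) = 0.6077
Before dose 5, 4 doses have been given (aged 1τ, 2τ, 3τ, 4τ).
C_trough = C₀ × (r + r² + … + r^4) = C₀ × r(1−r^4)/(1−r)
        = 5.055 × 0.6077 × (1 − 0.1364) / (1 − 0.6077) = 6.762 mg/L

6.76 mg/L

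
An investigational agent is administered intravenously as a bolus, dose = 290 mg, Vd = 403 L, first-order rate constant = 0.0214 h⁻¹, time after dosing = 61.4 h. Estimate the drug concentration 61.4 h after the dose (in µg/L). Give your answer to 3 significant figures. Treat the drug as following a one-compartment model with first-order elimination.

193 µg/L

C₀ = Dose / Vd = 290.0 / 403 = 0.7196 mg/L
C = C₀ · e^(−k·t) = 0.7196 × e^(−0.02140 × 61.4)
  = 0.7196 × 0.2688 = 0.1934 mg/L
Convert: 0.1934 mg/L × 1000 = 193.4 µg/L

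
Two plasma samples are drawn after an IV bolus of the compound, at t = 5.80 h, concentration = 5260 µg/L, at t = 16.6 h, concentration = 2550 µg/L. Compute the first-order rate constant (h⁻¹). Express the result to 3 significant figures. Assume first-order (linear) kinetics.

0.0670 h⁻¹

k = ln(C₁/C₂) / (t₂ − t₁) = ln(5260/2550) / (16.6 − 5.80)
  = 0.7240 / 10.80 = 0.06704 h⁻¹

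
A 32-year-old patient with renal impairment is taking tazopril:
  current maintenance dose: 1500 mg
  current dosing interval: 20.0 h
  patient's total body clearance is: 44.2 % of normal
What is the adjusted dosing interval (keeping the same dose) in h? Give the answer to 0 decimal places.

To keep the same average steady-state level, dosing rate must scale with clearance.
CL ratio = 44.2 / 100 = 0.4420
New interval (same dose) = 20.0 / 0.4420 = 45.25 h

45 h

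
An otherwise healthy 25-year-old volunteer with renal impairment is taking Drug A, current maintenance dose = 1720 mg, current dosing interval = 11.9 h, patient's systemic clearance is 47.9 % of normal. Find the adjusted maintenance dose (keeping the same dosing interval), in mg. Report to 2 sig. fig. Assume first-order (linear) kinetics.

820 mg

To keep the same average steady-state level, dosing rate must scale with clearance.
CL ratio = 47.9 / 100 = 0.4790
New dose (same interval) = 1720 × 0.4790 = 823.9 mg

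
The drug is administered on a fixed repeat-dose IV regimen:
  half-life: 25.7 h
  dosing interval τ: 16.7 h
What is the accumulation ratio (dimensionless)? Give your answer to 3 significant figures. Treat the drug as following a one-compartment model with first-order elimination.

k = ln2 / t½ = 0.693147 / 25.7 = 0.02697 h⁻¹
e^(−kτ) = e^(−0.02697 × 16.7) = 0.6374
Accumulation ratio R = 1 / (1 − e^(−kτ)) = 1 / (1 − 0.6374) = 2.758

2.76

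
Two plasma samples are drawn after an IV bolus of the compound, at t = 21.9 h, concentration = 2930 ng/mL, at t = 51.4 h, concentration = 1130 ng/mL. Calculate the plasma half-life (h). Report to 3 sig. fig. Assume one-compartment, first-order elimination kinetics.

k = ln(C₁/C₂) / (t₂ − t₁) = ln(2930/1130) / (51.4 − 21.9)
  = 0.9528 / 29.50 = 0.03230 h⁻¹
t½ = ln2 / k = 0.693147 / 0.03230 = 21.46 h

21.5 h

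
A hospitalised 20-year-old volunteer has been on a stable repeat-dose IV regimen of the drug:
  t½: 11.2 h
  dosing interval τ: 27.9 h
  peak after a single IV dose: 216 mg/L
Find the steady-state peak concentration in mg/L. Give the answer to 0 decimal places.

k = ln2 / t½ = 0.693147 / 11.2 = 0.06189 h⁻¹
e^(−kτ) = e^(−0.06189 × 27.9) = 0.1779
Accumulation ratio R = 1 / (1 − e^(−kτ)) = 1 / (1 − 0.1779) = 1.216
Steady-state peak = C₀ × R = 216 × 1.216 = 262.7 mg/L

263 mg/L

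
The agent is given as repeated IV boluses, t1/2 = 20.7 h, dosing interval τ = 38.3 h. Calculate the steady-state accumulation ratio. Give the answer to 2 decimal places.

k = ln2 / t½ = 0.693147 / 20.7 = 0.03349 h⁻¹
e^(−kτ) = e^(−0.03349 × 38.3) = 0.2773
Accumulation ratio R = 1 / (1 − e^(−kτ)) = 1 / (1 − 0.2773) = 1.384

1.38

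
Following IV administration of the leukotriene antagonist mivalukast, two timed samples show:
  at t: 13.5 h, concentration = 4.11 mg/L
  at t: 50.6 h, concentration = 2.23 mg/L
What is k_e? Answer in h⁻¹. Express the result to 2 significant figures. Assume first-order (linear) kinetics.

0.016 h⁻¹

k = ln(C₁/C₂) / (t₂ − t₁) = ln(4.11/2.23) / (50.6 − 13.5)
  = 0.6114 / 37.10 = 0.01648 h⁻¹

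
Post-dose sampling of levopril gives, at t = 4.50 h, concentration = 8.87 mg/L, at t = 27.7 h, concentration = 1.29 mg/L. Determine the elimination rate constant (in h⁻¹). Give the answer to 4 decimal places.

0.0831 h⁻¹

k = ln(C₁/C₂) / (t₂ − t₁) = ln(8.87/1.29) / (27.7 − 4.50)
  = 1.928 / 23.20 = 0.08310 h⁻¹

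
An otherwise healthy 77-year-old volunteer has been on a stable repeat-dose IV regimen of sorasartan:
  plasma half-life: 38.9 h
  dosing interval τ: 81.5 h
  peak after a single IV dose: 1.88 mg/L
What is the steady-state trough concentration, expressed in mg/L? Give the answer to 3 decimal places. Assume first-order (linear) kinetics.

k = ln2 / t½ = 0.693147 / 38.9 = 0.01782 h⁻¹
e^(−kτ) = e^(−0.01782 × 81.5) = 0.2340
Accumulation ratio R = 1 / (1 − e^(−kτ)) = 1 / (1 − 0.2340) = 1.305
Steady-state trough = C₀ × R × e^(−kτ) = 1.88 × 1.305 × 0.2340 = 0.5741 mg/L

0.574 mg/L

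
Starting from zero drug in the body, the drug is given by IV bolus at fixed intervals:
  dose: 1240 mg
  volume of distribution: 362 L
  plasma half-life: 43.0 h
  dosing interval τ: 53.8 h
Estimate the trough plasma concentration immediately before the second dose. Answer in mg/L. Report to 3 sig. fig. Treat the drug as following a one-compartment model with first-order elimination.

C₀ per dose = Dose / Vd = 1240 / 362 = 3.425 mg/L
k = ln2 / t½ = 0.693147 / 43.0 = 0.01612 h⁻¹
Fraction remaining after one interval: r = e^(−kτ) = e^(−0.01612 × 53.8) = 0.4201
Before dose 2, 1 dose has been given (aged 1τ).
C_trough = C₀ × r = 3.425 × 0.4201 = 1.439 mg/L

1.44 mg/L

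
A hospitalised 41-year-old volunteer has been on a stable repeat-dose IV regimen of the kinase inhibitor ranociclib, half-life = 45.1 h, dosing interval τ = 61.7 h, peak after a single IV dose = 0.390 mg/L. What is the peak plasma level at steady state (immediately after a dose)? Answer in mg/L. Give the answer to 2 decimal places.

0.64 mg/L

k = ln2 / t½ = 0.693147 / 45.1 = 0.01537 h⁻¹
e^(−kτ) = e^(−0.01537 × 61.7) = 0.3874
Accumulation ratio R = 1 / (1 − e^(−kτ)) = 1 / (1 − 0.3874) = 1.632
Steady-state peak = C₀ × R = 0.390 × 1.632 = 0.6365 mg/L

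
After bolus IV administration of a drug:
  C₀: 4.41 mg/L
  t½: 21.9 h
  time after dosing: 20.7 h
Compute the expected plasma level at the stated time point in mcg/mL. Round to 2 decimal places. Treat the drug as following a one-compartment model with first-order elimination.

k = ln2 / t½ = 0.693147 / 21.9 = 0.03165 h⁻¹
C = C₀ · e^(−k·t) = 4.410 × e^(−0.03165 × 20.7)
  = 4.410 × 0.5194 = 2.291 mg/L
(2.291 mg/L = 2.291 mcg/mL)

2.29 mcg/mL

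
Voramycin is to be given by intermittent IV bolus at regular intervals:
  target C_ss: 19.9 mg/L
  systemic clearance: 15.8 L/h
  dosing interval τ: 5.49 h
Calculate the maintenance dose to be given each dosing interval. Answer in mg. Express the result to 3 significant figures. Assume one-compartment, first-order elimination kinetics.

At steady state, Dose/τ = Css × CL.
Dose = Css × CL × τ = 19.9 × 15.80 × 5.49 = 1726 mg

1730 mg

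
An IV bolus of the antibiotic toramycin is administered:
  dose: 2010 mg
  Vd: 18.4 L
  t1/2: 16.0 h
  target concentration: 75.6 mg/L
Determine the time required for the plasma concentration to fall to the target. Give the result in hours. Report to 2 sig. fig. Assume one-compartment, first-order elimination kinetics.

8.5 h

C₀ = Dose / Vd = 2010 / 18.4 = 109.2 mg/L
k = ln2 / t½ = 0.693147 / 16.0 = 0.04332 h⁻¹
t = ln(C₀ / C) / k = ln(109.2 / 75.6) / 0.04332
  = ln(1.444) / 0.04332 = 0.3674 / 0.04332 = 8.481 h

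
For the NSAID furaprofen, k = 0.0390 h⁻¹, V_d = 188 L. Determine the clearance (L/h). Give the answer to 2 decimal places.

7.33 L/h

CL = k × Vd = 0.0390 × 188 = 7.332 L/h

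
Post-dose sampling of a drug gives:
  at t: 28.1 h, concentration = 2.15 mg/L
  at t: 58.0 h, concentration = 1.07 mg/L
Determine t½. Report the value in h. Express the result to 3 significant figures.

29.7 h

k = ln(C₁/C₂) / (t₂ − t₁) = ln(2.15/1.07) / (58.0 − 28.1)
  = 0.6978 / 29.90 = 0.02334 h⁻¹
t½ = ln2 / k = 0.693147 / 0.02334 = 29.70 h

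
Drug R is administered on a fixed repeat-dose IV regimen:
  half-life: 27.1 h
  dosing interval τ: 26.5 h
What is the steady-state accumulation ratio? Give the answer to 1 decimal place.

k = ln2 / t½ = 0.693147 / 27.1 = 0.02558 h⁻¹
e^(−kτ) = e^(−0.02558 × 26.5) = 0.5077
Accumulation ratio R = 1 / (1 − e^(−kτ)) = 1 / (1 − 0.5077) = 2.031

2.0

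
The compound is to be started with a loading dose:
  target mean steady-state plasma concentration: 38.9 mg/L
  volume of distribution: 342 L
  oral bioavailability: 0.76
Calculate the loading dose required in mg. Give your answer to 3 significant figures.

17500 mg

LD = Css × Vd / F = 38.9 × 342 / 0.76 = 17510 mg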